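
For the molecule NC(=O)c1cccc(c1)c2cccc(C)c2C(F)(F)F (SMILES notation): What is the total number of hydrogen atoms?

12

Walk through each heavy atom and fill implicit hydrogens from standard valence (C 4, N 3, O 2, S 2, halogen 1); for lowercase aromatic atoms, an aromatic c carries 1 H when it has two neighbours and 0 H with three, and aromatic n carries 0 H:
  atom 1: N, bond orders sum to 1 (valence 3) → 2 H
  atom 2: C, bond orders sum to 4 (valence 4) → 0 H
  atom 3: O, bond orders sum to 2 (valence 2) → 0 H
  atom 4: aromatic c, 3 neighbours → 0 H
  atom 5: aromatic c, 2 neighbours → 1 H
  atom 6: aromatic c, 2 neighbours → 1 H
  atom 7: aromatic c, 2 neighbours → 1 H
  atom 8: aromatic c, 3 neighbours → 0 H
  atom 9: aromatic c, 2 neighbours → 1 H
  atom 10: aromatic c, 3 neighbours → 0 H
  atom 11: aromatic c, 2 neighbours → 1 H
  atom 12: aromatic c, 2 neighbours → 1 H
  atom 13: aromatic c, 2 neighbours → 1 H
  atom 14: aromatic c, 3 neighbours → 0 H
  atom 15: C, bond orders sum to 1 (valence 4) → 3 H
  atom 16: aromatic c, 3 neighbours → 0 H
  atom 17: C, bond orders sum to 4 (valence 4) → 0 H
  atom 18: F (halogen, monovalent) → 0 H
  atom 19: F (halogen, monovalent) → 0 H
  atom 20: F (halogen, monovalent) → 0 H
Total hydrogens: 12.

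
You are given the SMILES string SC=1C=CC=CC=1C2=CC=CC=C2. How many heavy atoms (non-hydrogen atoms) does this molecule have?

Every atom symbol written in the SMILES (organic subset) is one heavy atom; implicit H are not written.
Heavy atoms by element → C:12, S:1.
Total: 13.

13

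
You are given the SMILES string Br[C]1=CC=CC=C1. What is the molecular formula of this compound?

Walk through each heavy atom and fill implicit hydrogens from standard valence (C 4, N 3, O 2, S 2, halogen 1):
  atom 1: Br (halogen, monovalent) → 0 H
  atom 2: C with explicit H count 0
  atom 3: C, bond orders sum to 3 (valence 4) → 1 H
  atom 4: C, bond orders sum to 3 (valence 4) → 1 H
  atom 5: C, bond orders sum to 3 (valence 4) → 1 H
  atom 6: C, bond orders sum to 3 (valence 4) → 1 H
  atom 7: C, bond orders sum to 3 (valence 4) → 1 H
Totals → C:6, H:5, Br:1.
In Hill order: C6H5Br.

C6H5Br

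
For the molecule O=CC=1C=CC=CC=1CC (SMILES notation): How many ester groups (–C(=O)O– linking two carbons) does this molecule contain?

Scan the SMILES for the ester motif — none present.
Groups that are present: 1 aldehyde.

0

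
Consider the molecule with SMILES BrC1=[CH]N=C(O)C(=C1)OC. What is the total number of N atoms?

1

Scan the SMILES for N atoms (remember two-letter symbols like Cl and Br are single atoms).
Nitrogen count: 1.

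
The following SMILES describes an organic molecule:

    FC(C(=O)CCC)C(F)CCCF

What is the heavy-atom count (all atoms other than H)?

Every atom symbol written in the SMILES (organic subset) is one heavy atom; implicit H are not written.
Heavy atoms by element → C:9, F:3, O:1.
Total: 13.

13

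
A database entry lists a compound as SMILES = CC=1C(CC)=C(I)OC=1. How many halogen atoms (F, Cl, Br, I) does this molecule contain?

1

Halogen atoms appear at heavy-atom position 7 (1×I).
Halogen count: 1.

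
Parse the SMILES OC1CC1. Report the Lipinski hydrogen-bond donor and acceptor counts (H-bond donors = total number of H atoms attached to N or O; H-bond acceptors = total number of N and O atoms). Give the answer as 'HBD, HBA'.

1, 1

Donors: find every N or O and count the H atoms it carries.
  atom 1 (O): bond orders sum to 1 → 1 H
Lipinski HBD = 1.
Acceptors: N atoms = 0, O atoms = 1 → HBA = 1.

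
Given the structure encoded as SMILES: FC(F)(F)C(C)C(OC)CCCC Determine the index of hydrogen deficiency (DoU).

Molecular formula: C9H17F3O.
DoU = (2C + 2 + N − H − X) / 2, where X is the halogen count and O/S are ignored.
    = (2·9 + 2 + 0 − 17 − 3) / 2 = 0 / 2 = 0.

0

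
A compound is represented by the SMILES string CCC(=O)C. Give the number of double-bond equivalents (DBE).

Degree of unsaturation = (number of rings) + (number of π bonds).
Ring closures in the SMILES: 0.
π bonds: 1 double bond (each 1 DoU) → 1 DoU from unsaturation.
Total DoU = 0 + 1 = 1.

1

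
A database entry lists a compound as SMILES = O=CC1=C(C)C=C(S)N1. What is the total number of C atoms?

6

Count every carbon token in the SMILES (each C, including those in ring-closure positions and inside branches).
Carbon count: 6.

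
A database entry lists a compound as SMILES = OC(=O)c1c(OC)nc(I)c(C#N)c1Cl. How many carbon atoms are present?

Count every carbon token in the SMILES (each C, including those in ring-closure positions and inside branches).
Carbon count: 8.

8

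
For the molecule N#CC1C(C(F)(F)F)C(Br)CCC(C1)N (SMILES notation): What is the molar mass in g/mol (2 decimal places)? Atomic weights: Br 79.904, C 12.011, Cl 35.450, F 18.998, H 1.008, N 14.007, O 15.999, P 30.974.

First, the molecular formula is C9H12BrF3N2 (counting implicit H from valence).
  Br: 1 × 79.904 = 79.904
  C: 9 × 12.011 = 108.099
  F: 3 × 18.998 = 56.994
  H: 12 × 1.008 = 12.096
  N: 2 × 14.007 = 28.014
Sum: 1×79.904 + 9×12.011 + 3×18.998 + 12×1.008 + 2×14.007 = 285.107 → 285.11 g/mol.

285.11 g/mol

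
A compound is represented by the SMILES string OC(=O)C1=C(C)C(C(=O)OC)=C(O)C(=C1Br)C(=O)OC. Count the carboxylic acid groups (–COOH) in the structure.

1

The carboxylic acid motif appears at heavy-atom position 2 in the SMILES.
Other groups present: 2 ester, 1 hydroxyl.
Carboxylic acid count: 1.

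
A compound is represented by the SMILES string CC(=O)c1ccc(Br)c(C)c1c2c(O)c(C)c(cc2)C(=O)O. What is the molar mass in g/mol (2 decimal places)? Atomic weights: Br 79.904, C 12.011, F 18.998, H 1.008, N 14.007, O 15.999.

First, the molecular formula is C17H15BrO4 (counting implicit H from valence).
  Br: 1 × 79.904 = 79.904
  C: 17 × 12.011 = 204.187
  H: 15 × 1.008 = 15.120
  O: 4 × 15.999 = 63.996
Sum: 1×79.904 + 17×12.011 + 15×1.008 + 4×15.999 = 363.207 → 363.21 g/mol.

363.21 g/mol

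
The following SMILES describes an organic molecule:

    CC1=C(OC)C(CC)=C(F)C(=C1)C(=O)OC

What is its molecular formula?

C12H15FO3

Walk through each heavy atom and fill implicit hydrogens from standard valence (C 4, N 3, O 2, S 2, halogen 1):
  atom 1: C, bond orders sum to 1 (valence 4) → 3 H
  atom 2: C, bond orders sum to 4 (valence 4) → 0 H
  atom 3: C, bond orders sum to 4 (valence 4) → 0 H
  atom 4: O, bond orders sum to 2 (valence 2) → 0 H
  atom 5: C, bond orders sum to 1 (valence 4) → 3 H
  atom 6: C, bond orders sum to 4 (valence 4) → 0 H
  atom 7: C, bond orders sum to 2 (valence 4) → 2 H
  atom 8: C, bond orders sum to 1 (valence 4) → 3 H
  atom 9: C, bond orders sum to 4 (valence 4) → 0 H
  atom 10: F (halogen, monovalent) → 0 H
  atom 11: C, bond orders sum to 4 (valence 4) → 0 H
  atom 12: C, bond orders sum to 3 (valence 4) → 1 H
  atom 13: C, bond orders sum to 4 (valence 4) → 0 H
  atom 14: O, bond orders sum to 2 (valence 2) → 0 H
  atom 15: O, bond orders sum to 2 (valence 2) → 0 H
  atom 16: C, bond orders sum to 1 (valence 4) → 3 H
Totals → C:12, H:15, F:1, O:3.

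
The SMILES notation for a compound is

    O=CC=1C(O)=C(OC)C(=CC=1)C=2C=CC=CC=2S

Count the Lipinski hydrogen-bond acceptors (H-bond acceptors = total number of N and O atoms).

3

N atoms: 0; O atoms: 3.
Lipinski HBA = 0 + 3 = 3.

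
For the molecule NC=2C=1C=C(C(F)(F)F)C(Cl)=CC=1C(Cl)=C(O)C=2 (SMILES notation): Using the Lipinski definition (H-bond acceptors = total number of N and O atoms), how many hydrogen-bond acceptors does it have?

N atoms: 1; O atoms: 1.
Lipinski HBA = 1 + 1 = 2.

2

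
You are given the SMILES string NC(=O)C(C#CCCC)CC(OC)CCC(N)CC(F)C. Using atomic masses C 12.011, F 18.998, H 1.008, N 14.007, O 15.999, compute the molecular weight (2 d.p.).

First, the molecular formula is C16H29FN2O2 (counting implicit H from valence).
  C: 16 × 12.011 = 192.176
  F: 1 × 18.998 = 18.998
  H: 29 × 1.008 = 29.232
  N: 2 × 14.007 = 28.014
  O: 2 × 15.999 = 31.998
Sum: 16×12.011 + 1×18.998 + 29×1.008 + 2×14.007 + 2×15.999 = 300.418 → 300.42 g/mol.

300.42 g/mol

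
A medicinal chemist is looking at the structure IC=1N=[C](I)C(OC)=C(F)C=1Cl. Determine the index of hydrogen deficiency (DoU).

Molecular formula: C6H3ClFI2NO.
DoU = (2C + 2 + N − H − X) / 2, where X is the halogen count and O/S are ignored.
    = (2·6 + 2 + 1 − 3 − 4) / 2 = 8 / 2 = 4.

4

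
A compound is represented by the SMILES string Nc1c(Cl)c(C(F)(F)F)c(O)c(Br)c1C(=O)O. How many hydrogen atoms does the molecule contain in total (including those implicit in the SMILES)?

Walk through each heavy atom and fill implicit hydrogens from standard valence (C 4, N 3, O 2, S 2, halogen 1); for lowercase aromatic atoms, an aromatic c carries 1 H when it has two neighbours and 0 H with three, and aromatic n carries 0 H:
  atom 1: N, bond orders sum to 1 (valence 3) → 2 H
  atom 2: aromatic c, 3 neighbours → 0 H
  atom 3: aromatic c, 3 neighbours → 0 H
  atom 4: Cl (halogen, monovalent) → 0 H
  atom 5: aromatic c, 3 neighbours → 0 H
  atom 6: C, bond orders sum to 4 (valence 4) → 0 H
  atom 7: F (halogen, monovalent) → 0 H
  atom 8: F (halogen, monovalent) → 0 H
  atom 9: F (halogen, monovalent) → 0 H
  atom 10: aromatic c, 3 neighbours → 0 H
  atom 11: O, bond orders sum to 1 (valence 2) → 1 H
  atom 12: aromatic c, 3 neighbours → 0 H
  atom 13: Br (halogen, monovalent) → 0 H
  atom 14: aromatic c, 3 neighbours → 0 H
  atom 15: C, bond orders sum to 4 (valence 4) → 0 H
  atom 16: O, bond orders sum to 2 (valence 2) → 0 H
  atom 17: O, bond orders sum to 1 (valence 2) → 1 H
Total hydrogens: 4.

4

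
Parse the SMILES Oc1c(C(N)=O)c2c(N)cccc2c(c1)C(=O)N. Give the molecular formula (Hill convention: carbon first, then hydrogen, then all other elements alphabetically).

C12H11N3O3

Walk through each heavy atom and fill implicit hydrogens from standard valence (C 4, N 3, O 2, S 2, halogen 1); for lowercase aromatic atoms, an aromatic c carries 1 H when it has two neighbours and 0 H with three, and aromatic n carries 0 H:
  atom 1: O, bond orders sum to 1 (valence 2) → 1 H
  atom 2: aromatic c, 3 neighbours → 0 H
  atom 3: aromatic c, 3 neighbours → 0 H
  atom 4: C, bond orders sum to 4 (valence 4) → 0 H
  atom 5: N, bond orders sum to 1 (valence 3) → 2 H
  atom 6: O, bond orders sum to 2 (valence 2) → 0 H
  atom 7: aromatic c, 3 neighbours → 0 H
  atom 8: aromatic c, 3 neighbours → 0 H
  atom 9: N, bond orders sum to 1 (valence 3) → 2 H
  atom 10: aromatic c, 2 neighbours → 1 H
  atom 11: aromatic c, 2 neighbours → 1 H
  atom 12: aromatic c, 2 neighbours → 1 H
  atom 13: aromatic c, 3 neighbours → 0 H
  atom 14: aromatic c, 3 neighbours → 0 H
  atom 15: aromatic c, 2 neighbours → 1 H
  atom 16: C, bond orders sum to 4 (valence 4) → 0 H
  atom 17: O, bond orders sum to 2 (valence 2) → 0 H
  atom 18: N, bond orders sum to 1 (valence 3) → 2 H
Totals → C:12, H:11, N:3, O:3.
In Hill order: C12H11N3O3.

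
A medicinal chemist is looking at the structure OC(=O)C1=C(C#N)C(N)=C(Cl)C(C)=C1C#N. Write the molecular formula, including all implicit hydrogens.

C10H6ClN3O2

Walk through each heavy atom and fill implicit hydrogens from standard valence (C 4, N 3, O 2, S 2, halogen 1):
  atom 1: O, bond orders sum to 1 (valence 2) → 1 H
  atom 2: C, bond orders sum to 4 (valence 4) → 0 H
  atom 3: O, bond orders sum to 2 (valence 2) → 0 H
  atom 4: C, bond orders sum to 4 (valence 4) → 0 H
  atom 5: C, bond orders sum to 4 (valence 4) → 0 H
  atom 6: C, bond orders sum to 4 (valence 4) → 0 H
  atom 7: N, bond orders sum to 3 (valence 3) → 0 H
  atom 8: C, bond orders sum to 4 (valence 4) → 0 H
  atom 9: N, bond orders sum to 1 (valence 3) → 2 H
  atom 10: C, bond orders sum to 4 (valence 4) → 0 H
  atom 11: Cl (halogen, monovalent) → 0 H
  atom 12: C, bond orders sum to 4 (valence 4) → 0 H
  atom 13: C, bond orders sum to 1 (valence 4) → 3 H
  atom 14: C, bond orders sum to 4 (valence 4) → 0 H
  atom 15: C, bond orders sum to 4 (valence 4) → 0 H
  atom 16: N, bond orders sum to 3 (valence 3) → 0 H
Totals → C:10, H:6, Cl:1, N:3, O:2.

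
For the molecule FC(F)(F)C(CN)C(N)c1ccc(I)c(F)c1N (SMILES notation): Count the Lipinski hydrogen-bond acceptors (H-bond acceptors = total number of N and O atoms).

3

N atoms: 3; O atoms: 0.
Lipinski HBA = 3 + 0 = 3.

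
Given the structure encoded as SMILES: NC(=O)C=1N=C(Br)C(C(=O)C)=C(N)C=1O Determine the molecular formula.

C8H8BrN3O3

Walk through each heavy atom and fill implicit hydrogens from standard valence (C 4, N 3, O 2, S 2, halogen 1):
  atom 1: N, bond orders sum to 1 (valence 3) → 2 H
  atom 2: C, bond orders sum to 4 (valence 4) → 0 H
  atom 3: O, bond orders sum to 2 (valence 2) → 0 H
  atom 4: C, bond orders sum to 4 (valence 4) → 0 H
  atom 5: N, bond orders sum to 3 (valence 3) → 0 H
  atom 6: C, bond orders sum to 4 (valence 4) → 0 H
  atom 7: Br (halogen, monovalent) → 0 H
  atom 8: C, bond orders sum to 4 (valence 4) → 0 H
  atom 9: C, bond orders sum to 4 (valence 4) → 0 H
  atom 10: O, bond orders sum to 2 (valence 2) → 0 H
  atom 11: C, bond orders sum to 1 (valence 4) → 3 H
  atom 12: C, bond orders sum to 4 (valence 4) → 0 H
  atom 13: N, bond orders sum to 1 (valence 3) → 2 H
  atom 14: C, bond orders sum to 4 (valence 4) → 0 H
  atom 15: O, bond orders sum to 1 (valence 2) → 1 H
Totals → C:8, H:8, Br:1, N:3, O:3.
In Hill order: C8H8BrN3O3.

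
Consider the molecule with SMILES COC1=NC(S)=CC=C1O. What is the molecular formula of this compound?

C6H7NO2S

Walk through each heavy atom and fill implicit hydrogens from standard valence (C 4, N 3, O 2, S 2, halogen 1):
  atom 1: C, bond orders sum to 1 (valence 4) → 3 H
  atom 2: O, bond orders sum to 2 (valence 2) → 0 H
  atom 3: C, bond orders sum to 4 (valence 4) → 0 H
  atom 4: N, bond orders sum to 3 (valence 3) → 0 H
  atom 5: C, bond orders sum to 4 (valence 4) → 0 H
  atom 6: S, bond orders sum to 1 (valence 2) → 1 H
  atom 7: C, bond orders sum to 3 (valence 4) → 1 H
  atom 8: C, bond orders sum to 3 (valence 4) → 1 H
  atom 9: C, bond orders sum to 4 (valence 4) → 0 H
  atom 10: O, bond orders sum to 1 (valence 2) → 1 H
Totals → C:6, H:7, N:1, O:2, S:1.
In Hill order: C6H7NO2S.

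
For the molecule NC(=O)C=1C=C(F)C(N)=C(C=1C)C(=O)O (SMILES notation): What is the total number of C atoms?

9

Count every carbon token in the SMILES (each C, including those in ring-closure positions and inside branches).
Carbon count: 9.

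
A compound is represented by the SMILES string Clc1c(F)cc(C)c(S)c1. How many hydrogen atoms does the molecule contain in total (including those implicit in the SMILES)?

6

Walk through each heavy atom and fill implicit hydrogens from standard valence (C 4, N 3, O 2, S 2, halogen 1); for lowercase aromatic atoms, an aromatic c carries 1 H when it has two neighbours and 0 H with three, and aromatic n carries 0 H:
  atom 1: Cl (halogen, monovalent) → 0 H
  atom 2: aromatic c, 3 neighbours → 0 H
  atom 3: aromatic c, 3 neighbours → 0 H
  atom 4: F (halogen, monovalent) → 0 H
  atom 5: aromatic c, 2 neighbours → 1 H
  atom 6: aromatic c, 3 neighbours → 0 H
  atom 7: C, bond orders sum to 1 (valence 4) → 3 H
  atom 8: aromatic c, 3 neighbours → 0 H
  atom 9: S, bond orders sum to 1 (valence 2) → 1 H
  atom 10: aromatic c, 2 neighbours → 1 H
Total hydrogens: 6.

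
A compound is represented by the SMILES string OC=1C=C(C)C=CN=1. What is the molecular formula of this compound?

Walk through each heavy atom and fill implicit hydrogens from standard valence (C 4, N 3, O 2, S 2, halogen 1):
  atom 1: O, bond orders sum to 1 (valence 2) → 1 H
  atom 2: C, bond orders sum to 4 (valence 4) → 0 H
  atom 3: C, bond orders sum to 3 (valence 4) → 1 H
  atom 4: C, bond orders sum to 4 (valence 4) → 0 H
  atom 5: C, bond orders sum to 1 (valence 4) → 3 H
  atom 6: C, bond orders sum to 3 (valence 4) → 1 H
  atom 7: C, bond orders sum to 3 (valence 4) → 1 H
  atom 8: N, bond orders sum to 3 (valence 3) → 0 H
Totals → C:6, H:7, N:1, O:1.

C6H7NO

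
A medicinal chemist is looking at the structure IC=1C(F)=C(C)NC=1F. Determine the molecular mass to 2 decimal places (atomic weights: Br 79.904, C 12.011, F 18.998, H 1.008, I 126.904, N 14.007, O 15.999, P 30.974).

242.99 g/mol

First, the molecular formula is C5H4F2IN (counting implicit H from valence).
  C: 5 × 12.011 = 60.055
  F: 2 × 18.998 = 37.996
  H: 4 × 1.008 = 4.032
  I: 1 × 126.904 = 126.904
  N: 1 × 14.007 = 14.007
Sum: 5×12.011 + 2×18.998 + 4×1.008 + 1×126.904 + 1×14.007 = 242.994 → 242.99 g/mol.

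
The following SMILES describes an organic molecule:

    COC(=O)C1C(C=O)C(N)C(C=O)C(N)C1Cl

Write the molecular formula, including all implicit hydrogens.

C10H15ClN2O4

Walk through each heavy atom and fill implicit hydrogens from standard valence (C 4, N 3, O 2, S 2, halogen 1):
  atom 1: C, bond orders sum to 1 (valence 4) → 3 H
  atom 2: O, bond orders sum to 2 (valence 2) → 0 H
  atom 3: C, bond orders sum to 4 (valence 4) → 0 H
  atom 4: O, bond orders sum to 2 (valence 2) → 0 H
  atom 5: C, bond orders sum to 3 (valence 4) → 1 H
  atom 6: C, bond orders sum to 3 (valence 4) → 1 H
  atom 7: C, bond orders sum to 3 (valence 4) → 1 H
  atom 8: O, bond orders sum to 2 (valence 2) → 0 H
  atom 9: C, bond orders sum to 3 (valence 4) → 1 H
  atom 10: N, bond orders sum to 1 (valence 3) → 2 H
  atom 11: C, bond orders sum to 3 (valence 4) → 1 H
  atom 12: C, bond orders sum to 3 (valence 4) → 1 H
  atom 13: O, bond orders sum to 2 (valence 2) → 0 H
  atom 14: C, bond orders sum to 3 (valence 4) → 1 H
  atom 15: N, bond orders sum to 1 (valence 3) → 2 H
  atom 16: C, bond orders sum to 3 (valence 4) → 1 H
  atom 17: Cl (halogen, monovalent) → 0 H
Totals → C:10, H:15, Cl:1, N:2, O:4.
In Hill order: C10H15ClN2O4.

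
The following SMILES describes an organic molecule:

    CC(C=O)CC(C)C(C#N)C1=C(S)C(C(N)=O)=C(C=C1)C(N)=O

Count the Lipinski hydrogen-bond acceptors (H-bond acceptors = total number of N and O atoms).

6

N atoms: 3; O atoms: 3.
Lipinski HBA = 3 + 3 = 6.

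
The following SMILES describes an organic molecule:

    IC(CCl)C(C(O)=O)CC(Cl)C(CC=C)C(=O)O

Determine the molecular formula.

Walk through each heavy atom and fill implicit hydrogens from standard valence (C 4, N 3, O 2, S 2, halogen 1):
  atom 1: I (halogen, monovalent) → 0 H
  atom 2: C, bond orders sum to 3 (valence 4) → 1 H
  atom 3: C, bond orders sum to 2 (valence 4) → 2 H
  atom 4: Cl (halogen, monovalent) → 0 H
  atom 5: C, bond orders sum to 3 (valence 4) → 1 H
  atom 6: C, bond orders sum to 4 (valence 4) → 0 H
  atom 7: O, bond orders sum to 1 (valence 2) → 1 H
  atom 8: O, bond orders sum to 2 (valence 2) → 0 H
  atom 9: C, bond orders sum to 2 (valence 4) → 2 H
  atom 10: C, bond orders sum to 3 (valence 4) → 1 H
  atom 11: Cl (halogen, monovalent) → 0 H
  atom 12: C, bond orders sum to 3 (valence 4) → 1 H
  atom 13: C, bond orders sum to 2 (valence 4) → 2 H
  atom 14: C, bond orders sum to 3 (valence 4) → 1 H
  atom 15: C, bond orders sum to 2 (valence 4) → 2 H
  atom 16: C, bond orders sum to 4 (valence 4) → 0 H
  atom 17: O, bond orders sum to 2 (valence 2) → 0 H
  atom 18: O, bond orders sum to 1 (valence 2) → 1 H
Totals → C:11, H:15, Cl:2, I:1, O:4.
In Hill order: C11H15Cl2IO4.

C11H15Cl2IO4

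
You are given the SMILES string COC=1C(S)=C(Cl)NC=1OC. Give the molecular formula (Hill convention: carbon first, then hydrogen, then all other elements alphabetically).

Walk through each heavy atom and fill implicit hydrogens from standard valence (C 4, N 3, O 2, S 2, halogen 1):
  atom 1: C, bond orders sum to 1 (valence 4) → 3 H
  atom 2: O, bond orders sum to 2 (valence 2) → 0 H
  atom 3: C, bond orders sum to 4 (valence 4) → 0 H
  atom 4: C, bond orders sum to 4 (valence 4) → 0 H
  atom 5: S, bond orders sum to 1 (valence 2) → 1 H
  atom 6: C, bond orders sum to 4 (valence 4) → 0 H
  atom 7: Cl (halogen, monovalent) → 0 H
  atom 8: N, bond orders sum to 2 (valence 3) → 1 H
  atom 9: C, bond orders sum to 4 (valence 4) → 0 H
  atom 10: O, bond orders sum to 2 (valence 2) → 0 H
  atom 11: C, bond orders sum to 1 (valence 4) → 3 H
Totals → C:6, H:8, Cl:1, N:1, O:2, S:1.
In Hill order: C6H8ClNO2S.

C6H8ClNO2S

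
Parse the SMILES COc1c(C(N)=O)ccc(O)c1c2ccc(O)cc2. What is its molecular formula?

C14H13NO4

Walk through each heavy atom and fill implicit hydrogens from standard valence (C 4, N 3, O 2, S 2, halogen 1); for lowercase aromatic atoms, an aromatic c carries 1 H when it has two neighbours and 0 H with three, and aromatic n carries 0 H:
  atom 1: C, bond orders sum to 1 (valence 4) → 3 H
  atom 2: O, bond orders sum to 2 (valence 2) → 0 H
  atom 3: aromatic c, 3 neighbours → 0 H
  atom 4: aromatic c, 3 neighbours → 0 H
  atom 5: C, bond orders sum to 4 (valence 4) → 0 H
  atom 6: N, bond orders sum to 1 (valence 3) → 2 H
  atom 7: O, bond orders sum to 2 (valence 2) → 0 H
  atom 8: aromatic c, 2 neighbours → 1 H
  atom 9: aromatic c, 2 neighbours → 1 H
  atom 10: aromatic c, 3 neighbours → 0 H
  atom 11: O, bond orders sum to 1 (valence 2) → 1 H
  atom 12: aromatic c, 3 neighbours → 0 H
  atom 13: aromatic c, 3 neighbours → 0 H
  atom 14: aromatic c, 2 neighbours → 1 H
  atom 15: aromatic c, 2 neighbours → 1 H
  atom 16: aromatic c, 3 neighbours → 0 H
  atom 17: O, bond orders sum to 1 (valence 2) → 1 H
  atom 18: aromatic c, 2 neighbours → 1 H
  atom 19: aromatic c, 2 neighbours → 1 H
Totals → C:14, H:13, N:1, O:4.
In Hill order: C14H13NO4.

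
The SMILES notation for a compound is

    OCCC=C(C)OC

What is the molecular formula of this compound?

Walk through each heavy atom and fill implicit hydrogens from standard valence (C 4, N 3, O 2, S 2, halogen 1):
  atom 1: O, bond orders sum to 1 (valence 2) → 1 H
  atom 2: C, bond orders sum to 2 (valence 4) → 2 H
  atom 3: C, bond orders sum to 2 (valence 4) → 2 H
  atom 4: C, bond orders sum to 3 (valence 4) → 1 H
  atom 5: C, bond orders sum to 4 (valence 4) → 0 H
  atom 6: C, bond orders sum to 1 (valence 4) → 3 H
  atom 7: O, bond orders sum to 2 (valence 2) → 0 H
  atom 8: C, bond orders sum to 1 (valence 4) → 3 H
Totals → C:6, H:12, O:2.

C6H12O2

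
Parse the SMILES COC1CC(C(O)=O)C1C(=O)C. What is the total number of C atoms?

Count every carbon token in the SMILES (each C, including those in ring-closure positions and inside branches).
Carbon count: 8.

8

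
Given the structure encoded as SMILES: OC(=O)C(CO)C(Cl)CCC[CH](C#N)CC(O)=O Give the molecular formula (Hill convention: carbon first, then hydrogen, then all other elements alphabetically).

Walk through each heavy atom and fill implicit hydrogens from standard valence (C 4, N 3, O 2, S 2, halogen 1):
  atom 1: O, bond orders sum to 1 (valence 2) → 1 H
  atom 2: C, bond orders sum to 4 (valence 4) → 0 H
  atom 3: O, bond orders sum to 2 (valence 2) → 0 H
  atom 4: C, bond orders sum to 3 (valence 4) → 1 H
  atom 5: C, bond orders sum to 2 (valence 4) → 2 H
  atom 6: O, bond orders sum to 1 (valence 2) → 1 H
  atom 7: C, bond orders sum to 3 (valence 4) → 1 H
  atom 8: Cl (halogen, monovalent) → 0 H
  atom 9: C, bond orders sum to 2 (valence 4) → 2 H
  atom 10: C, bond orders sum to 2 (valence 4) → 2 H
  atom 11: C, bond orders sum to 2 (valence 4) → 2 H
  atom 12: C with explicit H count 1
  atom 13: C, bond orders sum to 4 (valence 4) → 0 H
  atom 14: N, bond orders sum to 3 (valence 3) → 0 H
  atom 15: C, bond orders sum to 2 (valence 4) → 2 H
  atom 16: C, bond orders sum to 4 (valence 4) → 0 H
  atom 17: O, bond orders sum to 1 (valence 2) → 1 H
  atom 18: O, bond orders sum to 2 (valence 2) → 0 H
Totals → C:11, H:16, Cl:1, N:1, O:5.

C11H16ClNO5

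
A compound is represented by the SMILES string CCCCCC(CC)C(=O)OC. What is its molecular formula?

C10H20O2

Walk through each heavy atom and fill implicit hydrogens from standard valence (C 4, N 3, O 2, S 2, halogen 1):
  atom 1: C, bond orders sum to 1 (valence 4) → 3 H
  atom 2: C, bond orders sum to 2 (valence 4) → 2 H
  atom 3: C, bond orders sum to 2 (valence 4) → 2 H
  atom 4: C, bond orders sum to 2 (valence 4) → 2 H
  atom 5: C, bond orders sum to 2 (valence 4) → 2 H
  atom 6: C, bond orders sum to 3 (valence 4) → 1 H
  atom 7: C, bond orders sum to 2 (valence 4) → 2 H
  atom 8: C, bond orders sum to 1 (valence 4) → 3 H
  atom 9: C, bond orders sum to 4 (valence 4) → 0 H
  atom 10: O, bond orders sum to 2 (valence 2) → 0 H
  atom 11: O, bond orders sum to 2 (valence 2) → 0 H
  atom 12: C, bond orders sum to 1 (valence 4) → 3 H
Totals → C:10, H:20, O:2.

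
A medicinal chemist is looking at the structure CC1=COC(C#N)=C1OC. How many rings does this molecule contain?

In SMILES, each pair of matching ring-closure digits denotes one ring-closing bond; the number of such bonds equals the number of independent rings.
Ring-closure bonds here: 1.

1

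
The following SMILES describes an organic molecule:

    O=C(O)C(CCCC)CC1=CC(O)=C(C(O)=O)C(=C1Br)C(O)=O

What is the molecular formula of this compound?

Walk through each heavy atom and fill implicit hydrogens from standard valence (C 4, N 3, O 2, S 2, halogen 1):
  atom 1: O, bond orders sum to 2 (valence 2) → 0 H
  atom 2: C, bond orders sum to 4 (valence 4) → 0 H
  atom 3: O, bond orders sum to 1 (valence 2) → 1 H
  atom 4: C, bond orders sum to 3 (valence 4) → 1 H
  atom 5: C, bond orders sum to 2 (valence 4) → 2 H
  atom 6: C, bond orders sum to 2 (valence 4) → 2 H
  atom 7: C, bond orders sum to 2 (valence 4) → 2 H
  atom 8: C, bond orders sum to 1 (valence 4) → 3 H
  atom 9: C, bond orders sum to 2 (valence 4) → 2 H
  atom 10: C, bond orders sum to 4 (valence 4) → 0 H
  atom 11: C, bond orders sum to 3 (valence 4) → 1 H
  atom 12: C, bond orders sum to 4 (valence 4) → 0 H
  atom 13: O, bond orders sum to 1 (valence 2) → 1 H
  atom 14: C, bond orders sum to 4 (valence 4) → 0 H
  atom 15: C, bond orders sum to 4 (valence 4) → 0 H
  atom 16: O, bond orders sum to 1 (valence 2) → 1 H
  atom 17: O, bond orders sum to 2 (valence 2) → 0 H
  atom 18: C, bond orders sum to 4 (valence 4) → 0 H
  atom 19: C, bond orders sum to 4 (valence 4) → 0 H
  atom 20: Br (halogen, monovalent) → 0 H
  atom 21: C, bond orders sum to 4 (valence 4) → 0 H
  atom 22: O, bond orders sum to 1 (valence 2) → 1 H
  atom 23: O, bond orders sum to 2 (valence 2) → 0 H
Totals → C:15, H:17, Br:1, O:7.

C15H17BrO7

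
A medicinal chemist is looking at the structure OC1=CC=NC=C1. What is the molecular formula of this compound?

C5H5NO

Walk through each heavy atom and fill implicit hydrogens from standard valence (C 4, N 3, O 2, S 2, halogen 1):
  atom 1: O, bond orders sum to 1 (valence 2) → 1 H
  atom 2: C, bond orders sum to 4 (valence 4) → 0 H
  atom 3: C, bond orders sum to 3 (valence 4) → 1 H
  atom 4: C, bond orders sum to 3 (valence 4) → 1 H
  atom 5: N, bond orders sum to 3 (valence 3) → 0 H
  atom 6: C, bond orders sum to 3 (valence 4) → 1 H
  atom 7: C, bond orders sum to 3 (valence 4) → 1 H
Totals → C:5, H:5, N:1, O:1.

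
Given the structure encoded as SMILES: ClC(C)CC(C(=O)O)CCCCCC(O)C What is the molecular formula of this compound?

Walk through each heavy atom and fill implicit hydrogens from standard valence (C 4, N 3, O 2, S 2, halogen 1):
  atom 1: Cl (halogen, monovalent) → 0 H
  atom 2: C, bond orders sum to 3 (valence 4) → 1 H
  atom 3: C, bond orders sum to 1 (valence 4) → 3 H
  atom 4: C, bond orders sum to 2 (valence 4) → 2 H
  atom 5: C, bond orders sum to 3 (valence 4) → 1 H
  atom 6: C, bond orders sum to 4 (valence 4) → 0 H
  atom 7: O, bond orders sum to 2 (valence 2) → 0 H
  atom 8: O, bond orders sum to 1 (valence 2) → 1 H
  atom 9: C, bond orders sum to 2 (valence 4) → 2 H
  atom 10: C, bond orders sum to 2 (valence 4) → 2 H
  atom 11: C, bond orders sum to 2 (valence 4) → 2 H
  atom 12: C, bond orders sum to 2 (valence 4) → 2 H
  atom 13: C, bond orders sum to 2 (valence 4) → 2 H
  atom 14: C, bond orders sum to 3 (valence 4) → 1 H
  atom 15: O, bond orders sum to 1 (valence 2) → 1 H
  atom 16: C, bond orders sum to 1 (valence 4) → 3 H
Totals → C:12, H:23, Cl:1, O:3.
In Hill order: C12H23ClO3.

C12H23ClO3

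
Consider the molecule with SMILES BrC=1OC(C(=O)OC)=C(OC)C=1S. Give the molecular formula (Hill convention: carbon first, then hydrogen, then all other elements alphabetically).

C7H7BrO4S

Walk through each heavy atom and fill implicit hydrogens from standard valence (C 4, N 3, O 2, S 2, halogen 1):
  atom 1: Br (halogen, monovalent) → 0 H
  atom 2: C, bond orders sum to 4 (valence 4) → 0 H
  atom 3: O, bond orders sum to 2 (valence 2) → 0 H
  atom 4: C, bond orders sum to 4 (valence 4) → 0 H
  atom 5: C, bond orders sum to 4 (valence 4) → 0 H
  atom 6: O, bond orders sum to 2 (valence 2) → 0 H
  atom 7: O, bond orders sum to 2 (valence 2) → 0 H
  atom 8: C, bond orders sum to 1 (valence 4) → 3 H
  atom 9: C, bond orders sum to 4 (valence 4) → 0 H
  atom 10: O, bond orders sum to 2 (valence 2) → 0 H
  atom 11: C, bond orders sum to 1 (valence 4) → 3 H
  atom 12: C, bond orders sum to 4 (valence 4) → 0 H
  atom 13: S, bond orders sum to 1 (valence 2) → 1 H
Totals → C:7, H:7, Br:1, O:4, S:1.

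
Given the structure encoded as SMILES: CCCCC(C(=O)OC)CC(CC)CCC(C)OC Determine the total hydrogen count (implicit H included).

32

Walk through each heavy atom and fill implicit hydrogens from standard valence (C 4, N 3, O 2, S 2, halogen 1):
  atom 1: C, bond orders sum to 1 (valence 4) → 3 H
  atom 2: C, bond orders sum to 2 (valence 4) → 2 H
  atom 3: C, bond orders sum to 2 (valence 4) → 2 H
  atom 4: C, bond orders sum to 2 (valence 4) → 2 H
  atom 5: C, bond orders sum to 3 (valence 4) → 1 H
  atom 6: C, bond orders sum to 4 (valence 4) → 0 H
  atom 7: O, bond orders sum to 2 (valence 2) → 0 H
  atom 8: O, bond orders sum to 2 (valence 2) → 0 H
  atom 9: C, bond orders sum to 1 (valence 4) → 3 H
  atom 10: C, bond orders sum to 2 (valence 4) → 2 H
  atom 11: C, bond orders sum to 3 (valence 4) → 1 H
  atom 12: C, bond orders sum to 2 (valence 4) → 2 H
  atom 13: C, bond orders sum to 1 (valence 4) → 3 H
  atom 14: C, bond orders sum to 2 (valence 4) → 2 H
  atom 15: C, bond orders sum to 2 (valence 4) → 2 H
  atom 16: C, bond orders sum to 3 (valence 4) → 1 H
  atom 17: C, bond orders sum to 1 (valence 4) → 3 H
  atom 18: O, bond orders sum to 2 (valence 2) → 0 H
  atom 19: C, bond orders sum to 1 (valence 4) → 3 H
Total hydrogens: 32.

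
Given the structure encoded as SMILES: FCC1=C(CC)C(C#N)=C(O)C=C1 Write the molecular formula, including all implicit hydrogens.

Walk through each heavy atom and fill implicit hydrogens from standard valence (C 4, N 3, O 2, S 2, halogen 1):
  atom 1: F (halogen, monovalent) → 0 H
  atom 2: C, bond orders sum to 2 (valence 4) → 2 H
  atom 3: C, bond orders sum to 4 (valence 4) → 0 H
  atom 4: C, bond orders sum to 4 (valence 4) → 0 H
  atom 5: C, bond orders sum to 2 (valence 4) → 2 H
  atom 6: C, bond orders sum to 1 (valence 4) → 3 H
  atom 7: C, bond orders sum to 4 (valence 4) → 0 H
  atom 8: C, bond orders sum to 4 (valence 4) → 0 H
  atom 9: N, bond orders sum to 3 (valence 3) → 0 H
  atom 10: C, bond orders sum to 4 (valence 4) → 0 H
  atom 11: O, bond orders sum to 1 (valence 2) → 1 H
  atom 12: C, bond orders sum to 3 (valence 4) → 1 H
  atom 13: C, bond orders sum to 3 (valence 4) → 1 H
Totals → C:10, H:10, F:1, N:1, O:1.
In Hill order: C10H10FNO.

C10H10FNO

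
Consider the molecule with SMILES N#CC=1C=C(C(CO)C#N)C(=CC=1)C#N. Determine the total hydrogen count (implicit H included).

Walk through each heavy atom and fill implicit hydrogens from standard valence (C 4, N 3, O 2, S 2, halogen 1):
  atom 1: N, bond orders sum to 3 (valence 3) → 0 H
  atom 2: C, bond orders sum to 4 (valence 4) → 0 H
  atom 3: C, bond orders sum to 4 (valence 4) → 0 H
  atom 4: C, bond orders sum to 3 (valence 4) → 1 H
  atom 5: C, bond orders sum to 4 (valence 4) → 0 H
  atom 6: C, bond orders sum to 3 (valence 4) → 1 H
  atom 7: C, bond orders sum to 2 (valence 4) → 2 H
  atom 8: O, bond orders sum to 1 (valence 2) → 1 H
  atom 9: C, bond orders sum to 4 (valence 4) → 0 H
  atom 10: N, bond orders sum to 3 (valence 3) → 0 H
  atom 11: C, bond orders sum to 4 (valence 4) → 0 H
  atom 12: C, bond orders sum to 3 (valence 4) → 1 H
  atom 13: C, bond orders sum to 3 (valence 4) → 1 H
  atom 14: C, bond orders sum to 4 (valence 4) → 0 H
  atom 15: N, bond orders sum to 3 (valence 3) → 0 H
Total hydrogens: 7.

7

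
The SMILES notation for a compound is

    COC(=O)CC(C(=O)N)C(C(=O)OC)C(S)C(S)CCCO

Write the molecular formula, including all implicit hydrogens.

Walk through each heavy atom and fill implicit hydrogens from standard valence (C 4, N 3, O 2, S 2, halogen 1):
  atom 1: C, bond orders sum to 1 (valence 4) → 3 H
  atom 2: O, bond orders sum to 2 (valence 2) → 0 H
  atom 3: C, bond orders sum to 4 (valence 4) → 0 H
  atom 4: O, bond orders sum to 2 (valence 2) → 0 H
  atom 5: C, bond orders sum to 2 (valence 4) → 2 H
  atom 6: C, bond orders sum to 3 (valence 4) → 1 H
  atom 7: C, bond orders sum to 4 (valence 4) → 0 H
  atom 8: O, bond orders sum to 2 (valence 2) → 0 H
  atom 9: N, bond orders sum to 1 (valence 3) → 2 H
  atom 10: C, bond orders sum to 3 (valence 4) → 1 H
  atom 11: C, bond orders sum to 4 (valence 4) → 0 H
  atom 12: O, bond orders sum to 2 (valence 2) → 0 H
  atom 13: O, bond orders sum to 2 (valence 2) → 0 H
  atom 14: C, bond orders sum to 1 (valence 4) → 3 H
  atom 15: C, bond orders sum to 3 (valence 4) → 1 H
  atom 16: S, bond orders sum to 1 (valence 2) → 1 H
  atom 17: C, bond orders sum to 3 (valence 4) → 1 H
  atom 18: S, bond orders sum to 1 (valence 2) → 1 H
  atom 19: C, bond orders sum to 2 (valence 4) → 2 H
  atom 20: C, bond orders sum to 2 (valence 4) → 2 H
  atom 21: C, bond orders sum to 2 (valence 4) → 2 H
  atom 22: O, bond orders sum to 1 (valence 2) → 1 H
Totals → C:13, H:23, N:1, O:6, S:2.

C13H23NO6S2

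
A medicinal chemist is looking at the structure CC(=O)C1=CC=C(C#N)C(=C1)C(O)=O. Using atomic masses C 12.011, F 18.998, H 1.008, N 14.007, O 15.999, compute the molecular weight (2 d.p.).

189.17 g/mol

First, the molecular formula is C10H7NO3 (counting implicit H from valence).
  C: 10 × 12.011 = 120.110
  H: 7 × 1.008 = 7.056
  N: 1 × 14.007 = 14.007
  O: 3 × 15.999 = 47.997
Sum: 10×12.011 + 7×1.008 + 1×14.007 + 3×15.999 = 189.170 → 189.17 g/mol.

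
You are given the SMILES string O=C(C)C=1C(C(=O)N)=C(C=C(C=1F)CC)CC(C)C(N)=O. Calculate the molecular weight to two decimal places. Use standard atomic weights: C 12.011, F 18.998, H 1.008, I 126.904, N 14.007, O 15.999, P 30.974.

294.33 g/mol

First, the molecular formula is C15H19FN2O3 (counting implicit H from valence).
  C: 15 × 12.011 = 180.165
  F: 1 × 18.998 = 18.998
  H: 19 × 1.008 = 19.152
  N: 2 × 14.007 = 28.014
  O: 3 × 15.999 = 47.997
Sum: 15×12.011 + 1×18.998 + 19×1.008 + 2×14.007 + 3×15.999 = 294.326 → 294.33 g/mol.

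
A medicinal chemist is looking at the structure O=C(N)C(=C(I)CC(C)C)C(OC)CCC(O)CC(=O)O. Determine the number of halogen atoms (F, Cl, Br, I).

Halogen atoms appear at heavy-atom position 6 (1×I).
Other groups present: 1 alkene, 1 amide, 1 carboxylic acid, 1 ether, 1 hydroxyl.
Halogen count: 1.

1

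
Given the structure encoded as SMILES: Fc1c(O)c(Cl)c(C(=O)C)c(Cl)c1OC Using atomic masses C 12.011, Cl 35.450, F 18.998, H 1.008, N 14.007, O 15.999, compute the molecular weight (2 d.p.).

First, the molecular formula is C9H7Cl2FO3 (counting implicit H from valence).
  C: 9 × 12.011 = 108.099
  Cl: 2 × 35.450 = 70.900
  F: 1 × 18.998 = 18.998
  H: 7 × 1.008 = 7.056
  O: 3 × 15.999 = 47.997
Sum: 9×12.011 + 2×35.450 + 1×18.998 + 7×1.008 + 3×15.999 = 253.050 → 253.05 g/mol.

253.05 g/mol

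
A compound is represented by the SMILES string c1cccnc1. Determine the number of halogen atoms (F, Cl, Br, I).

0

Scan the SMILES for the halogen motif — none present.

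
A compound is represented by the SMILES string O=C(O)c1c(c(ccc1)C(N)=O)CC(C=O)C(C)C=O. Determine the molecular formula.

Walk through each heavy atom and fill implicit hydrogens from standard valence (C 4, N 3, O 2, S 2, halogen 1); for lowercase aromatic atoms, an aromatic c carries 1 H when it has two neighbours and 0 H with three, and aromatic n carries 0 H:
  atom 1: O, bond orders sum to 2 (valence 2) → 0 H
  atom 2: C, bond orders sum to 4 (valence 4) → 0 H
  atom 3: O, bond orders sum to 1 (valence 2) → 1 H
  atom 4: aromatic c, 3 neighbours → 0 H
  atom 5: aromatic c, 3 neighbours → 0 H
  atom 6: aromatic c, 3 neighbours → 0 H
  atom 7: aromatic c, 2 neighbours → 1 H
  atom 8: aromatic c, 2 neighbours → 1 H
  atom 9: aromatic c, 2 neighbours → 1 H
  atom 10: C, bond orders sum to 4 (valence 4) → 0 H
  atom 11: N, bond orders sum to 1 (valence 3) → 2 H
  atom 12: O, bond orders sum to 2 (valence 2) → 0 H
  atom 13: C, bond orders sum to 2 (valence 4) → 2 H
  atom 14: C, bond orders sum to 3 (valence 4) → 1 H
  atom 15: C, bond orders sum to 3 (valence 4) → 1 H
  atom 16: O, bond orders sum to 2 (valence 2) → 0 H
  atom 17: C, bond orders sum to 3 (valence 4) → 1 H
  atom 18: C, bond orders sum to 1 (valence 4) → 3 H
  atom 19: C, bond orders sum to 3 (valence 4) → 1 H
  atom 20: O, bond orders sum to 2 (valence 2) → 0 H
Totals → C:14, H:15, N:1, O:5.

C14H15NO5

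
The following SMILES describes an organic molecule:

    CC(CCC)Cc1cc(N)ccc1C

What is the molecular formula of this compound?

C13H21N

Walk through each heavy atom and fill implicit hydrogens from standard valence (C 4, N 3, O 2, S 2, halogen 1); for lowercase aromatic atoms, an aromatic c carries 1 H when it has two neighbours and 0 H with three, and aromatic n carries 0 H:
  atom 1: C, bond orders sum to 1 (valence 4) → 3 H
  atom 2: C, bond orders sum to 3 (valence 4) → 1 H
  atom 3: C, bond orders sum to 2 (valence 4) → 2 H
  atom 4: C, bond orders sum to 2 (valence 4) → 2 H
  atom 5: C, bond orders sum to 1 (valence 4) → 3 H
  atom 6: C, bond orders sum to 2 (valence 4) → 2 H
  atom 7: aromatic c, 3 neighbours → 0 H
  atom 8: aromatic c, 2 neighbours → 1 H
  atom 9: aromatic c, 3 neighbours → 0 H
  atom 10: N, bond orders sum to 1 (valence 3) → 2 H
  atom 11: aromatic c, 2 neighbours → 1 H
  atom 12: aromatic c, 2 neighbours → 1 H
  atom 13: aromatic c, 3 neighbours → 0 H
  atom 14: C, bond orders sum to 1 (valence 4) → 3 H
Totals → C:13, H:21, N:1.
In Hill order: C13H21N.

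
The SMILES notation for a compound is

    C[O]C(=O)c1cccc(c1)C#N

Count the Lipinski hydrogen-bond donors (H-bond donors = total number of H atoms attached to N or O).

Donors: find every N or O and count the H atoms it carries.
  atom 2 (O): bond orders sum to 2 → 0 H
  atom 4 (O): bond orders sum to 2 → 0 H
  atom 12 (N): bond orders sum to 3 → 0 H
Lipinski HBD = 0.

0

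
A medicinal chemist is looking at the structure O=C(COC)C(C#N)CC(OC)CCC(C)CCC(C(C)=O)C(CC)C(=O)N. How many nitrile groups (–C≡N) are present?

1

The nitrile motif appears at heavy-atom position 7 in the SMILES.
Other groups present: 1 amide, 2 ether, 2 ketone.
Nitrile count: 1.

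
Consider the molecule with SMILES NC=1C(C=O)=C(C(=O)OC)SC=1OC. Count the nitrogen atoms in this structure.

Scan the SMILES for N atoms (remember two-letter symbols like Cl and Br are single atoms).
Nitrogen count: 1.

1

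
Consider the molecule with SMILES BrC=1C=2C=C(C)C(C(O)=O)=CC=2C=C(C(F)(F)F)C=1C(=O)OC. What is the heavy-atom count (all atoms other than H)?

23

Every atom symbol written in the SMILES (organic subset) is one heavy atom; implicit H are not written.
Heavy atoms by element → Br:1, C:15, F:3, O:4.
Total: 23.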